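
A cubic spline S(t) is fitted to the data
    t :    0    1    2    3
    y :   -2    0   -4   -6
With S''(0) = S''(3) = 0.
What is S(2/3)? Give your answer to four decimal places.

Write M_i for S''(x_i). With h_i = 1, 1, 1 and divided differences Δ_i = 2, -4, -2, the continuity of S' gives the tridiagonal system
  1·M_0 + 4·M_1 + 1·M_2 = 6(Δ_1 - Δ_0) = -36
  1·M_1 + 4·M_2 + 1·M_3 = 6(Δ_2 - Δ_1) = 12
Natural end conditions: M_0 = M_3 = 0.
Forward elimination and back-substitution give M_0 = 0, M_1 = -52/5, M_2 = 28/5, M_3 = 0.
On [0, 1], S(t) = -2 + 56/15·t + 0·t² - 26/15·t³.
With t = 2/3: S(2/3) = -2/81.

-0.0247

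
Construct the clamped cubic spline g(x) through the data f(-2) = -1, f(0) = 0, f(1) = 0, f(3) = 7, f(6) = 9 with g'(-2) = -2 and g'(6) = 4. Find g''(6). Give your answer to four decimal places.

With M_i denoting the second derivative at x_i, h_i = 2, 1, 2, 3, and Δ_i = (y_(i+1) − y_i)/h_i = 1/2, 0, 7/2, 2/3:
  2·M_0 + 6·M_1 + 1·M_2 = 6(Δ_1 - Δ_0) = -3
  1·M_1 + 6·M_2 + 2·M_3 = 6(Δ_2 - Δ_1) = 21
  2·M_2 + 10·M_3 + 3·M_4 = 6(Δ_3 - Δ_2) = -17
Clamped end conditions give two more equations: 2h_0·M_0 + h_0·M_1 = 6(Δ_0 - g'(-2)) = 15 and h_3·M_3 + 2h_3·M_4 = 6(g'(6) - Δ_3) = 20.
Solving: M_0 = 3233/604, M_1 = -484/151, M_2 = 1669/302, M_3 = -676/151, M_4 = 2524/453.

5.5717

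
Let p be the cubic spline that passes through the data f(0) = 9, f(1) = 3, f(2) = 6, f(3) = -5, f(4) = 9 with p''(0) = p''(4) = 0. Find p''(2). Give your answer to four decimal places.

-38.5714

Put M_i = p'' at the i-th knot. Here h = (1, 1, 1, 1) and Δ = (-6, 3, -11, 14), so the interior equations h_(i-1)·M_(i-1) + 2(h_(i-1)+h_i)·M_i + h_i·M_(i+1) = 6(Δ_i − Δ_(i-1)) read
  1·M_0 + 4·M_1 + 1·M_2 = 6(Δ_1 - Δ_0) = 54
  1·M_1 + 4·M_2 + 1·M_3 = 6(Δ_2 - Δ_1) = -84
  1·M_2 + 4·M_3 + 1·M_4 = 6(Δ_3 - Δ_2) = 150
Natural end conditions: M_0 = M_4 = 0.
Hence M_0 = 0, M_1 = 162/7, M_2 = -270/7, M_3 = 330/7, M_4 = 0.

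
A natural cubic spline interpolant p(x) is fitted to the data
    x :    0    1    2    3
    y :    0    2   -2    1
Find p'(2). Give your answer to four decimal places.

Put M_i = p'' at the i-th knot. Here h = (1, 1, 1) and Δ = (2, -4, 3), so the interior equations h_(i-1)·M_(i-1) + 2(h_(i-1)+h_i)·M_i + h_i·M_(i+1) = 6(Δ_i − Δ_(i-1)) read
  1·M_0 + 4·M_1 + 1·M_2 = 6(Δ_1 - Δ_0) = -36
  1·M_1 + 4·M_2 + 1·M_3 = 6(Δ_2 - Δ_1) = 42
Natural end conditions: M_0 = M_3 = 0.
Forward elimination and back-substitution give M_0 = 0, M_1 = -62/5, M_2 = 68/5, M_3 = 0.
On [2, 3], p'(x) = b_2 + 2c_2·(x - 2) + 3d_2·(x - 2)² with b_2 = Δ_2 - h_2(2M_2 + M_3)/6 = -23/15, c_2 = M_2/2 = 34/5, d_2 = (M_3 - M_2)/(6h_2) = -34/15. So p'(2) = -23/15.

-1.5333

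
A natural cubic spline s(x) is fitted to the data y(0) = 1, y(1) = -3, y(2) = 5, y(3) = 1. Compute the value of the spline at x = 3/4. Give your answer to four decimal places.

-3.3125

With M_i denoting the second derivative at x_i, h_i = 1, 1, 1, and Δ_i = (y_(i+1) − y_i)/h_i = -4, 8, -4:
  1·M_0 + 4·M_1 + 1·M_2 = 6(Δ_1 - Δ_0) = 72
  1·M_1 + 4·M_2 + 1·M_3 = 6(Δ_2 - Δ_1) = -72
Natural end conditions: M_0 = M_3 = 0.
Hence M_0 = 0, M_1 = 24, M_2 = -24, M_3 = 0.
On [0, 1], s(x) = 1 - 8·x + 0·x² + 4·x³.
With x = 3/4: s(3/4) = -53/16.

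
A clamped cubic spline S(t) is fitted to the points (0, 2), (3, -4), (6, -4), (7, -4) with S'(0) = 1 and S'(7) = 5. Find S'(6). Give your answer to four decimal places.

-1.7097

Let σ_i = S''(x_i). Step sizes h_i = 3, 3, 1; slopes of the chords Δ_i = (y_(i+1) - y_i)/h_i = -2, 0, 0.
  3·σ_0 + 12·σ_1 + 3·σ_2 = 6(Δ_1 - Δ_0) = 12
  3·σ_1 + 8·σ_2 + 1·σ_3 = 6(Δ_2 - Δ_1) = 0
Clamped end conditions give two more equations: 2h_0·σ_0 + h_0·σ_1 = 6(Δ_0 - S'(0)) = -18 and h_2·σ_2 + 2h_2·σ_3 = 6(S'(7) - Δ_2) = 30.
Forward elimination and back-substitution give σ_0 = -138/31, σ_1 = 90/31, σ_2 = -98/31, σ_3 = 514/31.
On [6, 7], S'(t) = b_2 + 2c_2·(t - 6) + 3d_2·(t - 6)² with b_2 = Δ_2 - h_2(2σ_2 + σ_3)/6 = -53/31, c_2 = σ_2/2 = -49/31, d_2 = (σ_3 - σ_2)/(6h_2) = 102/31. So S'(6) = -53/31.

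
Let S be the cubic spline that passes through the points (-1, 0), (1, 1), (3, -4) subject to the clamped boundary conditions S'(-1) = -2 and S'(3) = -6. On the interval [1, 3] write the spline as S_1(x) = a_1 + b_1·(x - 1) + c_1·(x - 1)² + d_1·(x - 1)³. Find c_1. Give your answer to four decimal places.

Let m_i = S''(x_i). Step sizes h_i = 2, 2; slopes of the chords Δ_i = (y_(i+1) - y_i)/h_i = 1/2, -5/2.
  2·m_0 + 8·m_1 + 2·m_2 = 6(Δ_1 - Δ_0) = -18
Clamped end conditions give two more equations: 2h_0·m_0 + h_0·m_1 = 6(Δ_0 - S'(-1)) = 15 and h_1·m_1 + 2h_1·m_2 = 6(S'(3) - Δ_1) = -21.
Solving: m_0 = 5, m_1 = -5/2, m_2 = -4.
On [1, 3], with S_1(x) = a_1 + b_1·(x - 1) + c_1·(x - 1)² + d_1·(x - 1)³: c_1 = m_1/2 = -5/4, d_1 = (m_2 - m_1)/(6h_1) = -1/8, b_1 = Δ_1 - h_1(2m_1 + m_2)/6 = 1/2.

-1.2500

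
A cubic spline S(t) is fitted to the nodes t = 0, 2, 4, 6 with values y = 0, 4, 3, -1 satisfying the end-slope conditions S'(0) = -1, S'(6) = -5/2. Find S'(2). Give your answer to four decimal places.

Let σ_i = S''(x_i). Step sizes h_i = 2, 2, 2; slopes of the chords Δ_i = (y_(i+1) - y_i)/h_i = 2, -1/2, -2.
  2·σ_0 + 8·σ_1 + 2·σ_2 = 6(Δ_1 - Δ_0) = -15
  2·σ_1 + 8·σ_2 + 2·σ_3 = 6(Δ_2 - Δ_1) = -9
Clamped end conditions give two more equations: 2h_0·σ_0 + h_0·σ_1 = 6(Δ_0 - S'(0)) = 18 and h_2·σ_2 + 2h_2·σ_3 = 6(S'(6) - Δ_2) = -3.
Hence σ_0 = 31/5, σ_1 = -17/5, σ_2 = -1/10, σ_3 = -7/10.
On [2, 4], S'(t) = b_1 + 2c_1·(t - 2) + 3d_1·(t - 2)² with b_1 = Δ_1 - h_1(2σ_1 + σ_2)/6 = 9/5, c_1 = σ_1/2 = -17/10, d_1 = (σ_2 - σ_1)/(6h_1) = 11/40. So S'(2) = 9/5.

1.8000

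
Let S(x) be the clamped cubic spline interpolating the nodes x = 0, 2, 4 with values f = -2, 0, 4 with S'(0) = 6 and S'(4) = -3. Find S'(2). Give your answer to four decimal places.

Write σ_i for S''(x_i). With h_i = 2, 2 and divided differences Δ_i = 1, 2, the continuity of S' gives the tridiagonal system
  2·σ_0 + 8·σ_1 + 2·σ_2 = 6(Δ_1 - Δ_0) = 6
Clamped end conditions give two more equations: 2h_0·σ_0 + h_0·σ_1 = 6(Δ_0 - S'(0)) = -30 and h_1·σ_1 + 2h_1·σ_2 = 6(S'(4) - Δ_1) = -30.
Solving: σ_0 = -21/2, σ_1 = 6, σ_2 = -21/2.
On [2, 4], S'(x) = b_1 + 2c_1·(x - 2) + 3d_1·(x - 2)² with b_1 = Δ_1 - h_1(2σ_1 + σ_2)/6 = 3/2, c_1 = σ_1/2 = 3, d_1 = (σ_2 - σ_1)/(6h_1) = -11/8. So S'(2) = 3/2.

1.5000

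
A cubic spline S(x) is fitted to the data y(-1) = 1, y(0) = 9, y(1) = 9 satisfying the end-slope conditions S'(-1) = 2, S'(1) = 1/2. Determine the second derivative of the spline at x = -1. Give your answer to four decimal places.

29.2500

With M_i denoting the second derivative at x_i, h_i = 1, 1, and Δ_i = (y_(i+1) − y_i)/h_i = 8, 0:
  1·M_0 + 4·M_1 + 1·M_2 = 6(Δ_1 - Δ_0) = -48
Clamped end conditions give two more equations: 2h_0·M_0 + h_0·M_1 = 6(Δ_0 - S'(-1)) = 36 and h_1·M_1 + 2h_1·M_2 = 6(S'(1) - Δ_1) = 3.
Hence M_0 = 117/4, M_1 = -45/2, M_2 = 51/4.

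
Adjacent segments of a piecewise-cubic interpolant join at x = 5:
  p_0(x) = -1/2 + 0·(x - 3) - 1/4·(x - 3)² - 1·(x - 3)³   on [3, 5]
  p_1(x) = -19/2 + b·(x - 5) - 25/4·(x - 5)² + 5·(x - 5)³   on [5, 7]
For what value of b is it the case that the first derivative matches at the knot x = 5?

-13

p_0'(x) = 0 - 1/2·(x - 3) - 3·(x - 3)², so p_0'(5) = -13. On the right, p_1'(5) = b, so b = -13.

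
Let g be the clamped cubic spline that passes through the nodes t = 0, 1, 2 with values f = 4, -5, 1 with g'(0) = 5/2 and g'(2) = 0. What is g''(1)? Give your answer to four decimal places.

47.5000

Write σ_i for g''(x_i). With h_i = 1, 1 and divided differences Δ_i = -9, 6, the continuity of g' gives the tridiagonal system
  1·σ_0 + 4·σ_1 + 1·σ_2 = 6(Δ_1 - Δ_0) = 90
Clamped end conditions give two more equations: 2h_0·σ_0 + h_0·σ_1 = 6(Δ_0 - g'(0)) = -69 and h_1·σ_1 + 2h_1·σ_2 = 6(g'(2) - Δ_1) = -36.
Solving the tridiagonal system: σ_0 = -233/4, σ_1 = 95/2, σ_2 = -167/4.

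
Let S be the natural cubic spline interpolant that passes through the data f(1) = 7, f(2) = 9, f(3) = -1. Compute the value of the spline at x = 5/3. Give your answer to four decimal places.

9.4444

Put M_i = S'' at the i-th knot. Here h = (1, 1) and Δ = (2, -10), so the interior equations h_(i-1)·M_(i-1) + 2(h_(i-1)+h_i)·M_i + h_i·M_(i+1) = 6(Δ_i − Δ_(i-1)) read
  1·M_0 + 4·M_1 + 1·M_2 = 6(Δ_1 - Δ_0) = -72
Natural end conditions: M_0 = M_2 = 0.
Hence M_0 = 0, M_1 = -18, M_2 = 0.
On [1, 2], S(x) = 7 + 5·(x - 1) + 0·(x - 1)² - 3·(x - 1)³.
With (x - 1) = 2/3: S(5/3) = 85/9.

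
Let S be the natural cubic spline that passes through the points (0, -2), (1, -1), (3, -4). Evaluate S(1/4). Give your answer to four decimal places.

-1.6523

With m_i denoting the second derivative at x_i, h_i = 1, 2, and Δ_i = (y_(i+1) − y_i)/h_i = 1, -3/2:
  1·m_0 + 6·m_1 + 2·m_2 = 6(Δ_1 - Δ_0) = -15
Natural end conditions: m_0 = m_2 = 0.
Solving the tridiagonal system: m_0 = 0, m_1 = -5/2, m_2 = 0.
On [0, 1], S(x) = -2 + 17/12·x + 0·x² - 5/12·x³.
With x = 1/4: S(1/4) = -423/256.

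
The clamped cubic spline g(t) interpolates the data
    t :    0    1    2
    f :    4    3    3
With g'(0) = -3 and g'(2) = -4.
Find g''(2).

With M_i denoting the second derivative at x_i, h_i = 1, 1, and Δ_i = (y_(i+1) − y_i)/h_i = -1, 0:
  1·M_0 + 4·M_1 + 1·M_2 = 6(Δ_1 - Δ_0) = 6
Clamped end conditions give two more equations: 2h_0·M_0 + h_0·M_1 = 6(Δ_0 - g'(0)) = 12 and h_1·M_1 + 2h_1·M_2 = 6(g'(2) - Δ_1) = -24.
Solving the tridiagonal system: M_0 = 4, M_1 = 4, M_2 = -14.

-14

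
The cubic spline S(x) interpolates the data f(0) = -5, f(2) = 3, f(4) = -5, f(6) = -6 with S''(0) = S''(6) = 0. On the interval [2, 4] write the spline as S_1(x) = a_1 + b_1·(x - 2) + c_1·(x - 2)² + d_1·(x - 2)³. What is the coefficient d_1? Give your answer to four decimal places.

Put M_i = S'' at the i-th knot. Here h = (2, 2, 2) and Δ = (4, -4, -1/2), so the interior equations h_(i-1)·M_(i-1) + 2(h_(i-1)+h_i)·M_i + h_i·M_(i+1) = 6(Δ_i − Δ_(i-1)) read
  2·M_0 + 8·M_1 + 2·M_2 = 6(Δ_1 - Δ_0) = -48
  2·M_1 + 8·M_2 + 2·M_3 = 6(Δ_2 - Δ_1) = 21
Natural end conditions: M_0 = M_3 = 0.
Forward elimination and back-substitution give M_0 = 0, M_1 = -71/10, M_2 = 22/5, M_3 = 0.
On [2, 4], with S_1(x) = a_1 + b_1·(x - 2) + c_1·(x - 2)² + d_1·(x - 2)³: c_1 = M_1/2 = -71/20, d_1 = (M_2 - M_1)/(6h_1) = 23/24, b_1 = Δ_1 - h_1(2M_1 + M_2)/6 = -11/15.

0.9583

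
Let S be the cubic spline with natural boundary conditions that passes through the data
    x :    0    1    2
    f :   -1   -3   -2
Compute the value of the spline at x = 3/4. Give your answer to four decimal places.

Write M_i for S''(x_i). With h_i = 1, 1 and divided differences Δ_i = -2, 1, the continuity of S' gives the tridiagonal system
  1·M_0 + 4·M_1 + 1·M_2 = 6(Δ_1 - Δ_0) = 18
Natural end conditions: M_0 = M_2 = 0.
Solving: M_0 = 0, M_1 = 9/2, M_2 = 0.
On [0, 1], S(x) = -1 - 11/4·x + 0·x² + 3/4·x³.
With x = 3/4: S(3/4) = -703/256.

-2.7461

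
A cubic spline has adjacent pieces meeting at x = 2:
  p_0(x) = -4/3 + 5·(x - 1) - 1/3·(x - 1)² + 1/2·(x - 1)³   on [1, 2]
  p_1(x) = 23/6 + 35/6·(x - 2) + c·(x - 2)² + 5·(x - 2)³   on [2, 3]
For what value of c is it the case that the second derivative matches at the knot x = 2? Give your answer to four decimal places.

p_0''(x) = -2/3 + 3·(x - 1), so p_0''(2) = 7/3. On the right, p_1''(2) = 2c, so c = 7/6.

1.1667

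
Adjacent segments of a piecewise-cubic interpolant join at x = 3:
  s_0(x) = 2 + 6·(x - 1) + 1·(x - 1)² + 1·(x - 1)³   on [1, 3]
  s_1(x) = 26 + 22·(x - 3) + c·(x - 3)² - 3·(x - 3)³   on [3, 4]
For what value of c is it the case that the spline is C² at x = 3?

7

s_0''(x) = 2 + 6·(x - 1), so s_0''(3) = 14. On the right, s_1''(3) = 2c, so c = 7.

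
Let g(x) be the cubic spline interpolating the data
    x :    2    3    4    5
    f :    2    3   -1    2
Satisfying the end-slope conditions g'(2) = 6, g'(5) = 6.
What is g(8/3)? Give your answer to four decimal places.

3.6889

Let M_i = g''(x_i). Step sizes h_i = 1, 1, 1; slopes of the chords Δ_i = (y_(i+1) - y_i)/h_i = 1, -4, 3.
  1·M_0 + 4·M_1 + 1·M_2 = 6(Δ_1 - Δ_0) = -30
  1·M_1 + 4·M_2 + 1·M_3 = 6(Δ_2 - Δ_1) = 42
Clamped end conditions give two more equations: 2h_0·M_0 + h_0·M_1 = 6(Δ_0 - g'(2)) = -30 and h_2·M_2 + 2h_2·M_3 = 6(g'(5) - Δ_2) = 18.
Solving the tridiagonal system: M_0 = -56/5, M_1 = -38/5, M_2 = 58/5, M_3 = 16/5.
On [2, 3], g(x) = 2 + 6·(x - 2) - 28/5·(x - 2)² + 3/5·(x - 2)³.
With (x - 2) = 2/3: g(8/3) = 166/45.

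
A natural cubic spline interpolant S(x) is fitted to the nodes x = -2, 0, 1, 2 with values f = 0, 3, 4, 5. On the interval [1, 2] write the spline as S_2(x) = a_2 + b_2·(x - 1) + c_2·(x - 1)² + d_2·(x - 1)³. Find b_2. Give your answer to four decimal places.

0.9565

Put σ_i = S'' at the i-th knot. Here h = (2, 1, 1) and Δ = (3/2, 1, 1), so the interior equations h_(i-1)·σ_(i-1) + 2(h_(i-1)+h_i)·σ_i + h_i·σ_(i+1) = 6(Δ_i − Δ_(i-1)) read
  2·σ_0 + 6·σ_1 + 1·σ_2 = 6(Δ_1 - Δ_0) = -3
  1·σ_1 + 4·σ_2 + 1·σ_3 = 6(Δ_2 - Δ_1) = 0
Natural end conditions: σ_0 = σ_3 = 0.
Solving: σ_0 = 0, σ_1 = -12/23, σ_2 = 3/23, σ_3 = 0.
On [1, 2], with S_2(x) = a_2 + b_2·(x - 1) + c_2·(x - 1)² + d_2·(x - 1)³: c_2 = σ_2/2 = 3/46, d_2 = (σ_3 - σ_2)/(6h_2) = -1/46, b_2 = Δ_2 - h_2(2σ_2 + σ_3)/6 = 22/23.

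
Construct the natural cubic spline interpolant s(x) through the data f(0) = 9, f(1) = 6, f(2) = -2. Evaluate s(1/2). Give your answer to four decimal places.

7.9688

Put M_i = s'' at the i-th knot. Here h = (1, 1) and Δ = (-3, -8), so the interior equations h_(i-1)·M_(i-1) + 2(h_(i-1)+h_i)·M_i + h_i·M_(i+1) = 6(Δ_i − Δ_(i-1)) read
  1·M_0 + 4·M_1 + 1·M_2 = 6(Δ_1 - Δ_0) = -30
Natural end conditions: M_0 = M_2 = 0.
Forward elimination and back-substitution give M_0 = 0, M_1 = -15/2, M_2 = 0.
On [0, 1], s(x) = 9 - 7/4·x + 0·x² - 5/4·x³.
With x = 1/2: s(1/2) = 255/32.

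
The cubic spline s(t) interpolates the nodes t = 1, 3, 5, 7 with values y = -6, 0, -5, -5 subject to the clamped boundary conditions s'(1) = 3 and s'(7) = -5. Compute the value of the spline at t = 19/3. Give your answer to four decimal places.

Put σ_i = s'' at the i-th knot. Here h = (2, 2, 2) and Δ = (3, -5/2, 0), so the interior equations h_(i-1)·σ_(i-1) + 2(h_(i-1)+h_i)·σ_i + h_i·σ_(i+1) = 6(Δ_i − Δ_(i-1)) read
  2·σ_0 + 8·σ_1 + 2·σ_2 = 6(Δ_1 - Δ_0) = -33
  2·σ_1 + 8·σ_2 + 2·σ_3 = 6(Δ_2 - Δ_1) = 15
Clamped end conditions give two more equations: 2h_0·σ_0 + h_0·σ_1 = 6(Δ_0 - s'(1)) = 0 and h_2·σ_2 + 2h_2·σ_3 = 6(s'(7) - Δ_2) = -30.
Solving the tridiagonal system: σ_0 = 97/30, σ_1 = -97/15, σ_2 = 92/15, σ_3 = -317/30.
On [5, 7], s(t) = -5 - 17/30·(t - 5) + 46/15·(t - 5)² - 167/120·(t - 5)³.
With (t - 5) = 4/3: s(19/3) = -1459/405.

-3.6025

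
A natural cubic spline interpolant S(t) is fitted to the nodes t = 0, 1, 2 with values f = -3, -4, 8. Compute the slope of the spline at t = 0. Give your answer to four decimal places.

Write M_i for S''(x_i). With h_i = 1, 1 and divided differences Δ_i = -1, 12, the continuity of S' gives the tridiagonal system
  1·M_0 + 4·M_1 + 1·M_2 = 6(Δ_1 - Δ_0) = 78
Natural end conditions: M_0 = M_2 = 0.
Solving: M_0 = 0, M_1 = 39/2, M_2 = 0.
On [0, 1], S'(t) = b_0 + 2c_0·t + 3d_0·t² with b_0 = Δ_0 - h_0(2M_0 + M_1)/6 = -17/4, c_0 = M_0/2 = 0, d_0 = (M_1 - M_0)/(6h_0) = 13/4. So S'(0) = -17/4.

-4.2500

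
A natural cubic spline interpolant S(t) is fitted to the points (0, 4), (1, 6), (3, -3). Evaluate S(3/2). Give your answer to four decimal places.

5.1719

Let m_i = S''(x_i). Step sizes h_i = 1, 2; slopes of the chords Δ_i = (y_(i+1) - y_i)/h_i = 2, -9/2.
  1·m_0 + 6·m_1 + 2·m_2 = 6(Δ_1 - Δ_0) = -39
Natural end conditions: m_0 = m_2 = 0.
Forward elimination and back-substitution give m_0 = 0, m_1 = -13/2, m_2 = 0.
On [1, 3], S(t) = 6 - 1/6·(t - 1) - 13/4·(t - 1)² + 13/24·(t - 1)³.
With (t - 1) = 1/2: S(3/2) = 331/64.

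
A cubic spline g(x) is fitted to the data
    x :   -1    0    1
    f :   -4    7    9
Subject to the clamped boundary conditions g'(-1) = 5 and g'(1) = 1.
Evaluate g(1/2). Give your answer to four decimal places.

8.9063

Write σ_i for g''(x_i). With h_i = 1, 1 and divided differences Δ_i = 11, 2, the continuity of g' gives the tridiagonal system
  1·σ_0 + 4·σ_1 + 1·σ_2 = 6(Δ_1 - Δ_0) = -54
Clamped end conditions give two more equations: 2h_0·σ_0 + h_0·σ_1 = 6(Δ_0 - g'(-1)) = 36 and h_1·σ_1 + 2h_1·σ_2 = 6(g'(1) - Δ_1) = -6.
Solving the tridiagonal system: σ_0 = 59/2, σ_1 = -23, σ_2 = 17/2.
On [0, 1], g(x) = 7 + 33/4·x - 23/2·x² + 21/4·x³.
With x = 1/2: g(1/2) = 285/32.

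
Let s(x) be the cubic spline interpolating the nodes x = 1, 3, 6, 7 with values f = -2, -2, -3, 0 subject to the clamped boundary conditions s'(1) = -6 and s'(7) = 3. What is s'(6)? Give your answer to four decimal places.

1.9744

Let M_i = s''(x_i). Step sizes h_i = 2, 3, 1; slopes of the chords Δ_i = (y_(i+1) - y_i)/h_i = 0, -1/3, 3.
  2·M_0 + 10·M_1 + 3·M_2 = 6(Δ_1 - Δ_0) = -2
  3·M_1 + 8·M_2 + 1·M_3 = 6(Δ_2 - Δ_1) = 20
Clamped end conditions give two more equations: 2h_0·M_0 + h_0·M_1 = 6(Δ_0 - s'(1)) = 36 and h_2·M_2 + 2h_2·M_3 = 6(s'(7) - Δ_2) = 0.
Hence M_0 = 421/39, M_1 = -140/39, M_2 = 160/39, M_3 = -80/39.
On [6, 7], s'(x) = b_2 + 2c_2·(x - 6) + 3d_2·(x - 6)² with b_2 = Δ_2 - h_2(2M_2 + M_3)/6 = 77/39, c_2 = M_2/2 = 80/39, d_2 = (M_3 - M_2)/(6h_2) = -40/39. So s'(6) = 77/39.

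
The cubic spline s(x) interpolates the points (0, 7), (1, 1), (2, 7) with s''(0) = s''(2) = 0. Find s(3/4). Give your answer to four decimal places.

With m_i denoting the second derivative at x_i, h_i = 1, 1, and Δ_i = (y_(i+1) − y_i)/h_i = -6, 6:
  1·m_0 + 4·m_1 + 1·m_2 = 6(Δ_1 - Δ_0) = 72
Natural end conditions: m_0 = m_2 = 0.
Solving: m_0 = 0, m_1 = 18, m_2 = 0.
On [0, 1], s(x) = 7 - 9·x + 0·x² + 3·x³.
With x = 3/4: s(3/4) = 97/64.

1.5156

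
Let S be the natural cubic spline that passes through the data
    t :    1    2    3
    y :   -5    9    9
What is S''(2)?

-21

Put σ_i = S'' at the i-th knot. Here h = (1, 1) and Δ = (14, 0), so the interior equations h_(i-1)·σ_(i-1) + 2(h_(i-1)+h_i)·σ_i + h_i·σ_(i+1) = 6(Δ_i − Δ_(i-1)) read
  1·σ_0 + 4·σ_1 + 1·σ_2 = 6(Δ_1 - Δ_0) = -84
Natural end conditions: σ_0 = σ_2 = 0.
Solving the tridiagonal system: σ_0 = 0, σ_1 = -21, σ_2 = 0.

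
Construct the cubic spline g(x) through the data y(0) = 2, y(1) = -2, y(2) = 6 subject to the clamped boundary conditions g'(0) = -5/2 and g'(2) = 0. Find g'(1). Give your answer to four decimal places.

Let M_i = g''(x_i). Step sizes h_i = 1, 1; slopes of the chords Δ_i = (y_(i+1) - y_i)/h_i = -4, 8.
  1·M_0 + 4·M_1 + 1·M_2 = 6(Δ_1 - Δ_0) = 72
Clamped end conditions give two more equations: 2h_0·M_0 + h_0·M_1 = 6(Δ_0 - g'(0)) = -9 and h_1·M_1 + 2h_1·M_2 = 6(g'(2) - Δ_1) = -48.
Solving: M_0 = -85/4, M_1 = 67/2, M_2 = -163/4.
On [1, 2], g'(x) = b_1 + 2c_1·(x - 1) + 3d_1·(x - 1)² with b_1 = Δ_1 - h_1(2M_1 + M_2)/6 = 29/8, c_1 = M_1/2 = 67/4, d_1 = (M_2 - M_1)/(6h_1) = -99/8. So g'(1) = 29/8.

3.6250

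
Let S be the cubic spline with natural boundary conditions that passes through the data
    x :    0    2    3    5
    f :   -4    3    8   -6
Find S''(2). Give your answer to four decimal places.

3.6000

With M_i denoting the second derivative at x_i, h_i = 2, 1, 2, and Δ_i = (y_(i+1) − y_i)/h_i = 7/2, 5, -7:
  2·M_0 + 6·M_1 + 1·M_2 = 6(Δ_1 - Δ_0) = 9
  1·M_1 + 6·M_2 + 2·M_3 = 6(Δ_2 - Δ_1) = -72
Natural end conditions: M_0 = M_3 = 0.
Solving: M_0 = 0, M_1 = 18/5, M_2 = -63/5, M_3 = 0.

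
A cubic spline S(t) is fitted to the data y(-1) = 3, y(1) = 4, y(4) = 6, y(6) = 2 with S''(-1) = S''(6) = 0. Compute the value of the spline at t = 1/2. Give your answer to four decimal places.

Let M_i = S''(x_i). Step sizes h_i = 2, 3, 2; slopes of the chords Δ_i = (y_(i+1) - y_i)/h_i = 1/2, 2/3, -2.
  2·M_0 + 10·M_1 + 3·M_2 = 6(Δ_1 - Δ_0) = 1
  3·M_1 + 10·M_2 + 2·M_3 = 6(Δ_2 - Δ_1) = -16
Natural end conditions: M_0 = M_3 = 0.
Hence M_0 = 0, M_1 = 58/91, M_2 = -163/91, M_3 = 0.
On [-1, 1], S(t) = 3 + 157/546·(t + 1) + 0·(t + 1)² + 29/546·(t + 1)³.
With (t + 1) = 3/2: S(1/2) = 751/208.

3.6106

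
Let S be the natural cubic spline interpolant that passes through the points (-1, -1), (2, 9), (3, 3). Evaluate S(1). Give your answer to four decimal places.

9.5556

Write m_i for S''(x_i). With h_i = 3, 1 and divided differences Δ_i = 10/3, -6, the continuity of S' gives the tridiagonal system
  3·m_0 + 8·m_1 + 1·m_2 = 6(Δ_1 - Δ_0) = -56
Natural end conditions: m_0 = m_2 = 0.
Solving: m_0 = 0, m_1 = -7, m_2 = 0.
On [-1, 2], S(x) = -1 + 41/6·(x + 1) + 0·(x + 1)² - 7/18·(x + 1)³.
With (x + 1) = 2: S(1) = 86/9.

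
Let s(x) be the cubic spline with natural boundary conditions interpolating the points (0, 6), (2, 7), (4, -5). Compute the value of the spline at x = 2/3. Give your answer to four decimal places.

7.2963

Put σ_i = s'' at the i-th knot. Here h = (2, 2) and Δ = (1/2, -6), so the interior equations h_(i-1)·σ_(i-1) + 2(h_(i-1)+h_i)·σ_i + h_i·σ_(i+1) = 6(Δ_i − Δ_(i-1)) read
  2·σ_0 + 8·σ_1 + 2·σ_2 = 6(Δ_1 - Δ_0) = -39
Natural end conditions: σ_0 = σ_2 = 0.
Solving the tridiagonal system: σ_0 = 0, σ_1 = -39/8, σ_2 = 0.
On [0, 2], s(x) = 6 + 17/8·x + 0·x² - 13/32·x³.
With x = 2/3: s(2/3) = 197/27.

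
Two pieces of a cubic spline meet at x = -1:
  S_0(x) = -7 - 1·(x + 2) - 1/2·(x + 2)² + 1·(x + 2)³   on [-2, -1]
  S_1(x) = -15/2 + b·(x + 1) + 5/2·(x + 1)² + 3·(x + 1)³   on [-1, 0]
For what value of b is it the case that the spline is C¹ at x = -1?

1

S_0'(x) = -1 - 1·(x + 2) + 3·(x + 2)², so S_0'(-1) = 1. On the right, S_1'(-1) = b, so b = 1.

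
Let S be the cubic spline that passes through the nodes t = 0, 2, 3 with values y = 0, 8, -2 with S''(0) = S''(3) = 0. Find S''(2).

-14

With M_i denoting the second derivative at x_i, h_i = 2, 1, and Δ_i = (y_(i+1) − y_i)/h_i = 4, -10:
  2·M_0 + 6·M_1 + 1·M_2 = 6(Δ_1 - Δ_0) = -84
Natural end conditions: M_0 = M_2 = 0.
Hence M_0 = 0, M_1 = -14, M_2 = 0.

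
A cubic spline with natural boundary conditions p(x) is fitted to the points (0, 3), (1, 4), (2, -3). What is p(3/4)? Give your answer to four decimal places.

Let σ_i = p''(x_i). Step sizes h_i = 1, 1; slopes of the chords Δ_i = (y_(i+1) - y_i)/h_i = 1, -7.
  1·σ_0 + 4·σ_1 + 1·σ_2 = 6(Δ_1 - Δ_0) = -48
Natural end conditions: σ_0 = σ_2 = 0.
Solving: σ_0 = 0, σ_1 = -12, σ_2 = 0.
On [0, 1], p(x) = 3 + 3·x + 0·x² - 2·x³.
With x = 3/4: p(3/4) = 141/32.

4.4063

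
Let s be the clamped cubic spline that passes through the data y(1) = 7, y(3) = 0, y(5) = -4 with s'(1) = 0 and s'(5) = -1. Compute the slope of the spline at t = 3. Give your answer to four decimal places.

With M_i denoting the second derivative at x_i, h_i = 2, 2, and Δ_i = (y_(i+1) − y_i)/h_i = -7/2, -2:
  2·M_0 + 8·M_1 + 2·M_2 = 6(Δ_1 - Δ_0) = 9
Clamped end conditions give two more equations: 2h_0·M_0 + h_0·M_1 = 6(Δ_0 - s'(1)) = -21 and h_1·M_1 + 2h_1·M_2 = 6(s'(5) - Δ_1) = 6.
Solving: M_0 = -53/8, M_1 = 11/4, M_2 = 1/8.
On [3, 5], s'(t) = b_1 + 2c_1·(t - 3) + 3d_1·(t - 3)² with b_1 = Δ_1 - h_1(2M_1 + M_2)/6 = -31/8, c_1 = M_1/2 = 11/8, d_1 = (M_2 - M_1)/(6h_1) = -7/32. So s'(3) = -31/8.

-3.8750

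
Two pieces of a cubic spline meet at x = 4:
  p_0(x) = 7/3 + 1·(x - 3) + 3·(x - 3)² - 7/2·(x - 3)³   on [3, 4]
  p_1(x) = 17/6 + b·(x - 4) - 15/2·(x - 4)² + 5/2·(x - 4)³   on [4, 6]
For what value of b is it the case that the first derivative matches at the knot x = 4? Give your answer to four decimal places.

-3.5000

p_0'(x) = 1 + 6·(x - 3) - 21/2·(x - 3)², so p_0'(4) = -7/2. On the right, p_1'(4) = b, so b = -7/2.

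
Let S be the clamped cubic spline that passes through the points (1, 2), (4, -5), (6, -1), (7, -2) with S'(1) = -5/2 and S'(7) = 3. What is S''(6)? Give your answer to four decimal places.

-7.1579

Write m_i for S''(x_i). With h_i = 3, 2, 1 and divided differences Δ_i = -7/3, 2, -1, the continuity of S' gives the tridiagonal system
  3·m_0 + 10·m_1 + 2·m_2 = 6(Δ_1 - Δ_0) = 26
  2·m_1 + 6·m_2 + 1·m_3 = 6(Δ_2 - Δ_1) = -18
Clamped end conditions give two more equations: 2h_0·m_0 + h_0·m_1 = 6(Δ_0 - S'(1)) = 1 and h_2·m_2 + 2h_2·m_3 = 6(S'(7) - Δ_2) = 24.
Forward elimination and back-substitution give m_0 = -124/57, m_1 = 89/19, m_2 = -136/19, m_3 = 296/19.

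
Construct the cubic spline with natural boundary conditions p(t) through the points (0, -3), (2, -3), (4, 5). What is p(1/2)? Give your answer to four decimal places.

-3.4688

With m_i denoting the second derivative at x_i, h_i = 2, 2, and Δ_i = (y_(i+1) − y_i)/h_i = 0, 4:
  2·m_0 + 8·m_1 + 2·m_2 = 6(Δ_1 - Δ_0) = 24
Natural end conditions: m_0 = m_2 = 0.
Solving: m_0 = 0, m_1 = 3, m_2 = 0.
On [0, 2], p(t) = -3 - 1·t + 0·t² + 1/4·t³.
With t = 1/2: p(1/2) = -111/32.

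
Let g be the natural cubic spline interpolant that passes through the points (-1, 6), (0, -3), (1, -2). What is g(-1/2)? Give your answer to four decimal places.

Let M_i = g''(x_i). Step sizes h_i = 1, 1; slopes of the chords Δ_i = (y_(i+1) - y_i)/h_i = -9, 1.
  1·M_0 + 4·M_1 + 1·M_2 = 6(Δ_1 - Δ_0) = 60
Natural end conditions: M_0 = M_2 = 0.
Hence M_0 = 0, M_1 = 15, M_2 = 0.
On [-1, 0], g(x) = 6 - 23/2·(x + 1) + 0·(x + 1)² + 5/2·(x + 1)³.
With (x + 1) = 1/2: g(-1/2) = 9/16.

0.5625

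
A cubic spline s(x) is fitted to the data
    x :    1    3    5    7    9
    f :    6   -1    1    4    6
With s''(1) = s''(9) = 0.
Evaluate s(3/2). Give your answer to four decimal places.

3.7059

Write m_i for s''(x_i). With h_i = 2, 2, 2, 2 and divided differences Δ_i = -7/2, 1, 3/2, 1, the continuity of s' gives the tridiagonal system
  2·m_0 + 8·m_1 + 2·m_2 = 6(Δ_1 - Δ_0) = 27
  2·m_1 + 8·m_2 + 2·m_3 = 6(Δ_2 - Δ_1) = 3
  2·m_2 + 8·m_3 + 2·m_4 = 6(Δ_3 - Δ_2) = -3
Natural end conditions: m_0 = m_4 = 0.
Solving the tridiagonal system: m_0 = 0, m_1 = 195/56, m_2 = -3/7, m_3 = -15/56, m_4 = 0.
On [1, 3], s(x) = 6 - 261/56·(x - 1) + 0·(x - 1)² + 65/224·(x - 1)³.
With (x - 1) = 1/2: s(3/2) = 6641/1792.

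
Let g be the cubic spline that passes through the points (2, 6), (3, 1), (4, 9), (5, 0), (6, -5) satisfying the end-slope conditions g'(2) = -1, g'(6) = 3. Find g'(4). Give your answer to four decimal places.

1.6429

Put σ_i = g'' at the i-th knot. Here h = (1, 1, 1, 1) and Δ = (-5, 8, -9, -5), so the interior equations h_(i-1)·σ_(i-1) + 2(h_(i-1)+h_i)·σ_i + h_i·σ_(i+1) = 6(Δ_i − Δ_(i-1)) read
  1·σ_0 + 4·σ_1 + 1·σ_2 = 6(Δ_1 - Δ_0) = 78
  1·σ_1 + 4·σ_2 + 1·σ_3 = 6(Δ_2 - Δ_1) = -102
  1·σ_2 + 4·σ_3 + 1·σ_4 = 6(Δ_3 - Δ_2) = 24
Clamped end conditions give two more equations: 2h_0·σ_0 + h_0·σ_1 = 6(Δ_0 - g'(2)) = -24 and h_3·σ_3 + 2h_3·σ_4 = 6(g'(6) - Δ_3) = 48.
Solving the tridiagonal system: σ_0 = -845/28, σ_1 = 509/14, σ_2 = -149/4, σ_3 = 149/14, σ_4 = 523/28.
On [4, 5], g'(x) = b_2 + 2c_2·(x - 4) + 3d_2·(x - 4)² with b_2 = Δ_2 - h_2(2σ_2 + σ_3)/6 = 23/14, c_2 = σ_2/2 = -149/8, d_2 = (σ_3 - σ_2)/(6h_2) = 447/56. So g'(4) = 23/14.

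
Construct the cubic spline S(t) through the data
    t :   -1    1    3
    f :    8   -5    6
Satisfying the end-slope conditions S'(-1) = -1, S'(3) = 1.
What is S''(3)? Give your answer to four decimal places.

Let M_i = S''(x_i). Step sizes h_i = 2, 2; slopes of the chords Δ_i = (y_(i+1) - y_i)/h_i = -13/2, 11/2.
  2·M_0 + 8·M_1 + 2·M_2 = 6(Δ_1 - Δ_0) = 72
Clamped end conditions give two more equations: 2h_0·M_0 + h_0·M_1 = 6(Δ_0 - S'(-1)) = -33 and h_1·M_1 + 2h_1·M_2 = 6(S'(3) - Δ_1) = -27.
Solving the tridiagonal system: M_0 = -67/4, M_1 = 17, M_2 = -61/4.

-15.2500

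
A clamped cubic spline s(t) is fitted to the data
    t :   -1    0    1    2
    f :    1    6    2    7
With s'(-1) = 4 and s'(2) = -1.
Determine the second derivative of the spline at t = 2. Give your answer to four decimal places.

-31.7333

Write m_i for s''(x_i). With h_i = 1, 1, 1 and divided differences Δ_i = 5, -4, 5, the continuity of s' gives the tridiagonal system
  1·m_0 + 4·m_1 + 1·m_2 = 6(Δ_1 - Δ_0) = -54
  1·m_1 + 4·m_2 + 1·m_3 = 6(Δ_2 - Δ_1) = 54
Clamped end conditions give two more equations: 2h_0·m_0 + h_0·m_1 = 6(Δ_0 - s'(-1)) = 6 and h_2·m_2 + 2h_2·m_3 = 6(s'(2) - Δ_2) = -36.
Solving: m_0 = 226/15, m_1 = -362/15, m_2 = 412/15, m_3 = -476/15.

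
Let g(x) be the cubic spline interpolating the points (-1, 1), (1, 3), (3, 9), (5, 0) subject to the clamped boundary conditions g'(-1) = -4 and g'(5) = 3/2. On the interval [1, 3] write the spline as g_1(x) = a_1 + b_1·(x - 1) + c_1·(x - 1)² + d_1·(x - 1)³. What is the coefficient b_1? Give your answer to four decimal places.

With σ_i denoting the second derivative at x_i, h_i = 2, 2, 2, and Δ_i = (y_(i+1) − y_i)/h_i = 1, 3, -9/2:
  2·σ_0 + 8·σ_1 + 2·σ_2 = 6(Δ_1 - Δ_0) = 12
  2·σ_1 + 8·σ_2 + 2·σ_3 = 6(Δ_2 - Δ_1) = -45
Clamped end conditions give two more equations: 2h_0·σ_0 + h_0·σ_1 = 6(Δ_0 - g'(-1)) = 30 and h_2·σ_2 + 2h_2·σ_3 = 6(g'(5) - Δ_2) = 36.
Hence σ_0 = 19/3, σ_1 = 7/3, σ_2 = -29/3, σ_3 = 83/6.
On [1, 3], with g_1(x) = a_1 + b_1·(x - 1) + c_1·(x - 1)² + d_1·(x - 1)³: c_1 = σ_1/2 = 7/6, d_1 = (σ_2 - σ_1)/(6h_1) = -1, b_1 = Δ_1 - h_1(2σ_1 + σ_2)/6 = 14/3.

4.6667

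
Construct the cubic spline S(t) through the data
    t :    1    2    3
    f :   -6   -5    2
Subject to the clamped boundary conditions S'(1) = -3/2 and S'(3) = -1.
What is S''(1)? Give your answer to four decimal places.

Write M_i for S''(x_i). With h_i = 1, 1 and divided differences Δ_i = 1, 7, the continuity of S' gives the tridiagonal system
  1·M_0 + 4·M_1 + 1·M_2 = 6(Δ_1 - Δ_0) = 36
Clamped end conditions give two more equations: 2h_0·M_0 + h_0·M_1 = 6(Δ_0 - S'(1)) = 15 and h_1·M_1 + 2h_1·M_2 = 6(S'(3) - Δ_1) = -48.
Hence M_0 = -5/4, M_1 = 35/2, M_2 = -131/4.

-1.2500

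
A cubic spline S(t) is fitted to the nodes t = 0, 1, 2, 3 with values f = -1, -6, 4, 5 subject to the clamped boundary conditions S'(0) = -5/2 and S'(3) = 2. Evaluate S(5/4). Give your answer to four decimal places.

-4.4047

With m_i denoting the second derivative at x_i, h_i = 1, 1, 1, and Δ_i = (y_(i+1) − y_i)/h_i = -5, 10, 1:
  1·m_0 + 4·m_1 + 1·m_2 = 6(Δ_1 - Δ_0) = 90
  1·m_1 + 4·m_2 + 1·m_3 = 6(Δ_2 - Δ_1) = -54
Clamped end conditions give two more equations: 2h_0·m_0 + h_0·m_1 = 6(Δ_0 - S'(0)) = -15 and h_2·m_2 + 2h_2·m_3 = 6(S'(3) - Δ_2) = 6.
Solving: m_0 = -126/5, m_1 = 177/5, m_2 = -132/5, m_3 = 81/5.
On [1, 2], S(t) = -6 + 13/5·(t - 1) + 177/10·(t - 1)² - 103/10·(t - 1)³.
With (t - 1) = 1/4: S(5/4) = -2819/640.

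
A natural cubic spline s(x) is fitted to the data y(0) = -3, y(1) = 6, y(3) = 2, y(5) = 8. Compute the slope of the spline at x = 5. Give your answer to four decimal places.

Let M_i = s''(x_i). Step sizes h_i = 1, 2, 2; slopes of the chords Δ_i = (y_(i+1) - y_i)/h_i = 9, -2, 3.
  1·M_0 + 6·M_1 + 2·M_2 = 6(Δ_1 - Δ_0) = -66
  2·M_1 + 8·M_2 + 2·M_3 = 6(Δ_2 - Δ_1) = 30
Natural end conditions: M_0 = M_3 = 0.
Solving the tridiagonal system: M_0 = 0, M_1 = -147/11, M_2 = 78/11, M_3 = 0.
On [3, 5], s'(x) = b_2 + 2c_2·(x - 3) + 3d_2·(x - 3)² with b_2 = Δ_2 - h_2(2M_2 + M_3)/6 = -19/11, c_2 = M_2/2 = 39/11, d_2 = (M_3 - M_2)/(6h_2) = -13/22. So s'(5) = 59/11.

5.3636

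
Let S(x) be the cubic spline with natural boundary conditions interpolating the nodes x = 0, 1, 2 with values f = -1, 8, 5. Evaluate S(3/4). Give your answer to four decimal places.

Write m_i for S''(x_i). With h_i = 1, 1 and divided differences Δ_i = 9, -3, the continuity of S' gives the tridiagonal system
  1·m_0 + 4·m_1 + 1·m_2 = 6(Δ_1 - Δ_0) = -72
Natural end conditions: m_0 = m_2 = 0.
Forward elimination and back-substitution give m_0 = 0, m_1 = -18, m_2 = 0.
On [0, 1], S(x) = -1 + 12·x + 0·x² - 3·x³.
With x = 3/4: S(3/4) = 431/64.

6.7344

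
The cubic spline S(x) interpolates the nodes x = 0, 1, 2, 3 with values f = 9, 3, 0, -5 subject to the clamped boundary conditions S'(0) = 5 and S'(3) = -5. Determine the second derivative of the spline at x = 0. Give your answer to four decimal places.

-41.4667

With σ_i denoting the second derivative at x_i, h_i = 1, 1, 1, and Δ_i = (y_(i+1) − y_i)/h_i = -6, -3, -5:
  1·σ_0 + 4·σ_1 + 1·σ_2 = 6(Δ_1 - Δ_0) = 18
  1·σ_1 + 4·σ_2 + 1·σ_3 = 6(Δ_2 - Δ_1) = -12
Clamped end conditions give two more equations: 2h_0·σ_0 + h_0·σ_1 = 6(Δ_0 - S'(0)) = -66 and h_2·σ_2 + 2h_2·σ_3 = 6(S'(3) - Δ_2) = 0.
Forward elimination and back-substitution give σ_0 = -622/15, σ_1 = 254/15, σ_2 = -124/15, σ_3 = 62/15.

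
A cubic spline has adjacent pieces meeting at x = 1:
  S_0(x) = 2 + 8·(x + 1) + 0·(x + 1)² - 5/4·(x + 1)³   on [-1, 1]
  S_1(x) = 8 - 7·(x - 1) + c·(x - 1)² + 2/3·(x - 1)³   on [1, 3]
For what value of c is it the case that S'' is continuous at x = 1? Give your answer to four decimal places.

S_0''(x) = 0 - 15/2·(x + 1), so S_0''(1) = -15. On the right, S_1''(1) = 2c, so c = -15/2.

-7.5000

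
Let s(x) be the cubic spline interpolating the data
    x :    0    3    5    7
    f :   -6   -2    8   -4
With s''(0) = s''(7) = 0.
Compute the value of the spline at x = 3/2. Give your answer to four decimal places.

-6.2796

Put m_i = s'' at the i-th knot. Here h = (3, 2, 2) and Δ = (4/3, 5, -6), so the interior equations h_(i-1)·m_(i-1) + 2(h_(i-1)+h_i)·m_i + h_i·m_(i+1) = 6(Δ_i − Δ_(i-1)) read
  3·m_0 + 10·m_1 + 2·m_2 = 6(Δ_1 - Δ_0) = 22
  2·m_1 + 8·m_2 + 2·m_3 = 6(Δ_2 - Δ_1) = -66
Natural end conditions: m_0 = m_3 = 0.
Hence m_0 = 0, m_1 = 77/19, m_2 = -176/19, m_3 = 0.
On [0, 3], s(x) = -6 - 79/114·x + 0·x² + 77/342·x³.
With x = 3/2: s(3/2) = -1909/304.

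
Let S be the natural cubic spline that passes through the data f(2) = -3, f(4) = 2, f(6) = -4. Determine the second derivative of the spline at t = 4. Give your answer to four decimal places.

Let M_i = S''(x_i). Step sizes h_i = 2, 2; slopes of the chords Δ_i = (y_(i+1) - y_i)/h_i = 5/2, -3.
  2·M_0 + 8·M_1 + 2·M_2 = 6(Δ_1 - Δ_0) = -33
Natural end conditions: M_0 = M_2 = 0.
Solving the tridiagonal system: M_0 = 0, M_1 = -33/8, M_2 = 0.

-4.1250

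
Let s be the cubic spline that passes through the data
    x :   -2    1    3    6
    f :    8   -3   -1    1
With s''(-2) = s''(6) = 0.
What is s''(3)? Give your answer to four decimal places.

Write σ_i for s''(x_i). With h_i = 3, 2, 3 and divided differences Δ_i = -11/3, 1, 2/3, the continuity of s' gives the tridiagonal system
  3·σ_0 + 10·σ_1 + 2·σ_2 = 6(Δ_1 - Δ_0) = 28
  2·σ_1 + 10·σ_2 + 3·σ_3 = 6(Δ_2 - Δ_1) = -2
Natural end conditions: σ_0 = σ_3 = 0.
Hence σ_0 = 0, σ_1 = 71/24, σ_2 = -19/24, σ_3 = 0.

-0.7917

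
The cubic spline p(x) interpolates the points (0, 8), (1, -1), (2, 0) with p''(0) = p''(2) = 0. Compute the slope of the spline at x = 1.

Let M_i = p''(x_i). Step sizes h_i = 1, 1; slopes of the chords Δ_i = (y_(i+1) - y_i)/h_i = -9, 1.
  1·M_0 + 4·M_1 + 1·M_2 = 6(Δ_1 - Δ_0) = 60
Natural end conditions: M_0 = M_2 = 0.
Hence M_0 = 0, M_1 = 15, M_2 = 0.
On [1, 2], p'(x) = b_1 + 2c_1·(x - 1) + 3d_1·(x - 1)² with b_1 = Δ_1 - h_1(2M_1 + M_2)/6 = -4, c_1 = M_1/2 = 15/2, d_1 = (M_2 - M_1)/(6h_1) = -5/2. So p'(1) = -4.

-4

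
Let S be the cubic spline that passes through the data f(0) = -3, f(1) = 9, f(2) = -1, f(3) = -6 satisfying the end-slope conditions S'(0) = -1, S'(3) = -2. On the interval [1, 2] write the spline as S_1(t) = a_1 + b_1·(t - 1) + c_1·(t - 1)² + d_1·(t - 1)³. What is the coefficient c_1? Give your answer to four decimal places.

-27.5333

Put m_i = S'' at the i-th knot. Here h = (1, 1, 1) and Δ = (12, -10, -5), so the interior equations h_(i-1)·m_(i-1) + 2(h_(i-1)+h_i)·m_i + h_i·m_(i+1) = 6(Δ_i − Δ_(i-1)) read
  1·m_0 + 4·m_1 + 1·m_2 = 6(Δ_1 - Δ_0) = -132
  1·m_1 + 4·m_2 + 1·m_3 = 6(Δ_2 - Δ_1) = 30
Clamped end conditions give two more equations: 2h_0·m_0 + h_0·m_1 = 6(Δ_0 - S'(0)) = 78 and h_2·m_2 + 2h_2·m_3 = 6(S'(3) - Δ_2) = 18.
Forward elimination and back-substitution give m_0 = 998/15, m_1 = -826/15, m_2 = 326/15, m_3 = -28/15.
On [1, 2], with S_1(t) = a_1 + b_1·(t - 1) + c_1·(t - 1)² + d_1·(t - 1)³: c_1 = m_1/2 = -413/15, d_1 = (m_2 - m_1)/(6h_1) = 64/5, b_1 = Δ_1 - h_1(2m_1 + m_2)/6 = 71/15.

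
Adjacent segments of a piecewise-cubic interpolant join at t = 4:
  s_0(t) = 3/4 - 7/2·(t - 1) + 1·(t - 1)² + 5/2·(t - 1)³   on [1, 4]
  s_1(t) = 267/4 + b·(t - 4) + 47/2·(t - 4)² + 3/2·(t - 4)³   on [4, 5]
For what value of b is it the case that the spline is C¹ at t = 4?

s_0'(t) = -7/2 + 2·(t - 1) + 15/2·(t - 1)², so s_0'(4) = 70. On the right, s_1'(4) = b, so b = 70.

70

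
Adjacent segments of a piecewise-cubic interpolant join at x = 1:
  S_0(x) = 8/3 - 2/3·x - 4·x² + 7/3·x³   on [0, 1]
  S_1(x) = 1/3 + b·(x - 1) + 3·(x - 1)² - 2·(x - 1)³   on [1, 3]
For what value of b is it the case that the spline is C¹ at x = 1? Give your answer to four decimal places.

S_0'(x) = -2/3 - 8·x + 7·x², so S_0'(1) = -5/3. On the right, S_1'(1) = b, so b = -5/3.

-1.6667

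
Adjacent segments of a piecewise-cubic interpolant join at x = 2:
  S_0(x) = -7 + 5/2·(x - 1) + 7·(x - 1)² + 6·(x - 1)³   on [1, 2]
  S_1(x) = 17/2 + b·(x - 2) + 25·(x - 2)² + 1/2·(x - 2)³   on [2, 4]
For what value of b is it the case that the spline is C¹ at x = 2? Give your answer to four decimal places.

S_0'(x) = 5/2 + 14·(x - 1) + 18·(x - 1)², so S_0'(2) = 69/2. On the right, S_1'(2) = b, so b = 69/2.

34.5000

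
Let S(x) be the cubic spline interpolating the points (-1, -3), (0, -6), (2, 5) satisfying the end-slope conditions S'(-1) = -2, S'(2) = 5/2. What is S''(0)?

Let m_i = S''(x_i). Step sizes h_i = 1, 2; slopes of the chords Δ_i = (y_(i+1) - y_i)/h_i = -3, 11/2.
  1·m_0 + 6·m_1 + 2·m_2 = 6(Δ_1 - Δ_0) = 51
Clamped end conditions give two more equations: 2h_0·m_0 + h_0·m_1 = 6(Δ_0 - S'(-1)) = -6 and h_1·m_1 + 2h_1·m_2 = 6(S'(2) - Δ_1) = -18.
Solving the tridiagonal system: m_0 = -10, m_1 = 14, m_2 = -23/2.

14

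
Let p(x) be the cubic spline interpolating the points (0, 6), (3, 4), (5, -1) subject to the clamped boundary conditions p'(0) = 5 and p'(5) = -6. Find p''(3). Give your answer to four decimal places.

2.2000

Write σ_i for p''(x_i). With h_i = 3, 2 and divided differences Δ_i = -2/3, -5/2, the continuity of p' gives the tridiagonal system
  3·σ_0 + 10·σ_1 + 2·σ_2 = 6(Δ_1 - Δ_0) = -11
Clamped end conditions give two more equations: 2h_0·σ_0 + h_0·σ_1 = 6(Δ_0 - p'(0)) = -34 and h_1·σ_1 + 2h_1·σ_2 = 6(p'(5) - Δ_1) = -21.
Solving: σ_0 = -203/30, σ_1 = 11/5, σ_2 = -127/20.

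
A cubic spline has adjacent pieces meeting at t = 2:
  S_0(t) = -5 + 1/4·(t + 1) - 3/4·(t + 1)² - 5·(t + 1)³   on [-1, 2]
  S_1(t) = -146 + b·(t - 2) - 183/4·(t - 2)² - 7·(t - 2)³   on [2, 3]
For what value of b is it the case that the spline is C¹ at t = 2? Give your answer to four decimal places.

S_0'(t) = 1/4 - 3/2·(t + 1) - 15·(t + 1)², so S_0'(2) = -557/4. On the right, S_1'(2) = b, so b = -557/4.

-139.2500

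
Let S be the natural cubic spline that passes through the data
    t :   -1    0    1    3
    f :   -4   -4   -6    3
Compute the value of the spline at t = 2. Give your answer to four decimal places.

-3.3261

Write M_i for S''(x_i). With h_i = 1, 1, 2 and divided differences Δ_i = 0, -2, 9/2, the continuity of S' gives the tridiagonal system
  1·M_0 + 4·M_1 + 1·M_2 = 6(Δ_1 - Δ_0) = -12
  1·M_1 + 6·M_2 + 2·M_3 = 6(Δ_2 - Δ_1) = 39
Natural end conditions: M_0 = M_3 = 0.
Forward elimination and back-substitution give M_0 = 0, M_1 = -111/23, M_2 = 168/23, M_3 = 0.
On [1, 3], S(t) = -6 - 17/46·(t - 1) + 84/23·(t - 1)² - 14/23·(t - 1)³.
With (t - 1) = 1: S(2) = -153/46.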